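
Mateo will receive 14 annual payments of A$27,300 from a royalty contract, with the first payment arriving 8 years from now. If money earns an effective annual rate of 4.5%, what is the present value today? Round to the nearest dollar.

A$205,078

Value one period before first payment (t=7): 27300 × [1 − (1+0.045)^(−14)] / 0.045 = 27300 × 10.222825 = 279,083.1303
Discount back 7 years: 279,083.1303 × (1+0.045)^(−7) = 279,083.1303 × 0.734828 = 205,078.2262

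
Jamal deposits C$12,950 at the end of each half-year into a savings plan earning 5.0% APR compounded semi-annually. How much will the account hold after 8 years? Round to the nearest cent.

With 2 periods per year: i = 0.025, n = 16.
Accumulation factor s(16|0.025) = 19.380225; FV = 12950 × 19.380225 = 250,973.9115

C$250,973.91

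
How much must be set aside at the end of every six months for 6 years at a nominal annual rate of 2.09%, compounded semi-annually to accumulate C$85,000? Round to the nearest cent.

With 2 periods per year: i = 0.01045, n = 12.
PMT = 85000 / ( [(1+0.01045)^12 − 1] / 0.01045 ) = 85000 / 12.714299 = 6,685.3863

C$6,685.39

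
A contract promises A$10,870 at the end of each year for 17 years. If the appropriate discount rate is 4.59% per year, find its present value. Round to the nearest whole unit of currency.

Annuity factor a(17|0.0459) = 11.627409; PV = 10870 × 11.627409 = 126,389.9310

A$126,390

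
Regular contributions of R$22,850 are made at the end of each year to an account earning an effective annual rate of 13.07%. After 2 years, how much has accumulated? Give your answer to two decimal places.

R$48,686.50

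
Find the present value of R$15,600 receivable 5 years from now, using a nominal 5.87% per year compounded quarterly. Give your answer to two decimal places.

R$11,656.96

Periodic rate i = 0.0587/4 = 0.014675; n = 5 × 4 = 20 periods.
Discount factor = (1+0.014675)^(−20) = 0.747241; PV = 15,600 × 0.747241 = 11,656.9624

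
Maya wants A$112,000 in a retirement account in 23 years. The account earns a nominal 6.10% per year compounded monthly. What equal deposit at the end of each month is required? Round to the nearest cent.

Periodic rate i = 0.061/12 = 0.00508333; n = 23 × 12 = 276 periods.
FV-annuity factor = 600.581180; PMT = 112000 / 600.581180 = 186.4860

A$186.49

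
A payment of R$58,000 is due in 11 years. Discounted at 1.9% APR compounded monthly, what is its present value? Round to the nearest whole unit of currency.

Periodic rate i = 0.019/12 = 0.00158333; n = 11 × 12 = 132 periods.
PV = 58,000 / (1 + 0.00158333)^132 = 58,000 / 1.232241 = 47,068.7027

R$47,069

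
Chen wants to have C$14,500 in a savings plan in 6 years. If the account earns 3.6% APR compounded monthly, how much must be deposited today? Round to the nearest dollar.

C$11,687

Periodic rate i = 0.036/12 = 0.003; n = 6 × 12 = 72 periods.
PV = FV·(1+i)^(−n) = 14,500 × 0.805996 = 11,686.9403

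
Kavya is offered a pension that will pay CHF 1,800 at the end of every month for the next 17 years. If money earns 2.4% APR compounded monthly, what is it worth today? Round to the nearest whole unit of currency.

CHF 301,275

i = 0.024/12 = 0.002 per month; n = 17·12 = 204.
Annuity factor a(204|0.002) = 167.375058; PV = 1800 × 167.375058 = 301,275.1042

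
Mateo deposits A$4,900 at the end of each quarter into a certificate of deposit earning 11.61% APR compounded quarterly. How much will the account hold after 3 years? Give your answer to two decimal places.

Periodic rate i = 0.1161/4 = 0.029025; n = 3 × 4 = 12 periods.
Accumulation factor s(12|0.029025) = 14.113675; FV = 4900 × 14.113675 = 69,157.0053

A$69,157.01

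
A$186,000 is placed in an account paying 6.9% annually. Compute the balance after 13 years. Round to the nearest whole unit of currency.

FV = PV·(1+i)^n = 186,000 × 2.380730 = 442,815.8036

A$442,816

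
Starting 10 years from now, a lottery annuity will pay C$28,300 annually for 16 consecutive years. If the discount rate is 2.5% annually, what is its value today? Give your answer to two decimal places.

C$295,834.36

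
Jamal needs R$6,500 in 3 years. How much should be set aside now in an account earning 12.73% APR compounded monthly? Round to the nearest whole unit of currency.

R$4,446

i = 0.1273/12 = 0.0106083 per month; n = 3·12 = 36.
Discount factor = (1+0.0106083)^(−36) = 0.683938; PV = 6,500 × 0.683938 = 4,445.5946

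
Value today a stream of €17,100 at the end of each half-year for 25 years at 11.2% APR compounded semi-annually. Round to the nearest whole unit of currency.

Periodic rate i = 0.112/2 = 0.056; n = 25 × 2 = 50 periods.
PV = PMT · [1 − (1+i)^(−n)] / i = 17100 · 16.685983 = 285,330.3146

€285,330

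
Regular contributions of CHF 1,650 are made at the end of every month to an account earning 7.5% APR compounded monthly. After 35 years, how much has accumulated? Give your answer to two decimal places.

CHF 3,350,757.31

i = 0.075/12 = 0.00625 per month; n = 35·12 = 420.
FV = 1650 × [(1+0.00625)^420 − 1] / 0.00625 = 1650 × 2030.762007 = 3,350,757.3109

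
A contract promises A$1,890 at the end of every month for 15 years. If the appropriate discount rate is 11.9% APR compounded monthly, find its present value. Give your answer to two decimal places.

Periodic rate i = 0.119/12 = 0.00991667; n = 15 × 12 = 180 periods.
Annuity factor a(180|0.00991667) = 83.770192; PV = 1890 × 83.770192 = 158,325.6629

A$158,325.66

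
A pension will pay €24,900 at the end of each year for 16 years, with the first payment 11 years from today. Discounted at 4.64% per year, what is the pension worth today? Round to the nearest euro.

€175,939

Value one period before first payment (t=10): 24900 × [1 − (1+0.0464)^(−16)] / 0.0464 = 24900 × 11.120907 = 276,910.5892
PV₀ = 276,910.5892 / (1+0.0464)^10 = 276,910.5892 / 1.573901 = 175,939.0545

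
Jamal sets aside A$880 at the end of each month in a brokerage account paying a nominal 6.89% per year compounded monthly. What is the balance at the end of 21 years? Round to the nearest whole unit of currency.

A$495,411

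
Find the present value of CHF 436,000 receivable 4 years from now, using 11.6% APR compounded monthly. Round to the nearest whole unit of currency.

CHF 274,752

Periodic rate i = 0.116/12 = 0.00966667; n = 4 × 12 = 48 periods.
Discount factor = (1+0.00966667)^(−48) = 0.630166; PV = 436,000 × 0.630166 = 274,752.4640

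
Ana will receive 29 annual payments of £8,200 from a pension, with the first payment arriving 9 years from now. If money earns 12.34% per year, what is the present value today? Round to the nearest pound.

£25,298

Value one period before first payment (t=8): 8200 × [1 − (1+0.1234)^(−29)] / 0.1234 = 8200 × 7.826276 = 64,175.4671
PV₀ = 64,175.4671 / (1+0.1234)^8 = 64,175.4671 / 2.536736 = 25,298.4365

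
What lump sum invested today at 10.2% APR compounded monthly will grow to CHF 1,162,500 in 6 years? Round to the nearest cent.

i = 0.102/12 = 0.0085 per month; n = 6·12 = 72.
PV = FV·(1+i)^(−n) = 1,162,500 × 0.543670 = 632,015.8619

CHF 632,015.86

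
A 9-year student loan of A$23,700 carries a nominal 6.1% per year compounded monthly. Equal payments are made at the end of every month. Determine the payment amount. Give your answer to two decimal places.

With 12 periods per year: i = 0.00508333, n = 108.
PMT = 23700 / ( [1 − (1+0.00508333)^(−108)] / 0.00508333 ) = 23700 / 82.951327 = 285.7097

A$285.71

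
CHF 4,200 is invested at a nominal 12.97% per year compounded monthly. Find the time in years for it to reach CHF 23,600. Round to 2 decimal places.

Periodic rate i = 0.1297/12 = 0.0108083.
n = ln(23600/4200) / ln(1+0.0108083) = ln(5.61905) / 0.010750 = 160.5681 months
= 160.5681/12 years

13.38 years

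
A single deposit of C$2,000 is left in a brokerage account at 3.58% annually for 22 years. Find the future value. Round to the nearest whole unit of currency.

C$4,336

2,000 × (1+0.0358)^22 = 2,000 × 2.168053 = 4,336.1065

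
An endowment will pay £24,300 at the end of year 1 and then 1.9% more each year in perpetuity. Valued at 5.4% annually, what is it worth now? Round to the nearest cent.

£694,285.71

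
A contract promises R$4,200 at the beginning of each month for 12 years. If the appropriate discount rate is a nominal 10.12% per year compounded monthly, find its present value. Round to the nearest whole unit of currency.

R$352,358

i = 0.1012/12 = 0.00843333 per month; n = 12·12 = 144.
Annuity factor a(144|0.00843333) × (1+i) = 83.894829; PV = 4200 × 83.894829 = 352,358.2822
Payments are at the start of each period, so multiply by (1+i).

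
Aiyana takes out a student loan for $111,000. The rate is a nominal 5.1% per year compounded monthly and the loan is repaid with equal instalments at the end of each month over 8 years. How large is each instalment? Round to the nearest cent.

$1,410.54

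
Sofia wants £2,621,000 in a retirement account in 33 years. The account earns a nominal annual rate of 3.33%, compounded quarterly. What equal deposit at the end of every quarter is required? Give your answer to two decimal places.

£10,979.95

i = 0.0333/4 = 0.008325 per quarter; n = 33·4 = 132.
FV-annuity factor = 238.707929; PMT = 2.621e+06 / 238.707929 = 10,979.9453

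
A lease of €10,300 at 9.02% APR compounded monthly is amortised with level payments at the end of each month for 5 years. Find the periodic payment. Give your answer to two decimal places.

€213.91

i = 0.0902/12 = 0.00751667 per month; n = 5·12 = 60.
PMT = 10300 / ( [1 − (1+0.00751667)^(−60)] / 0.00751667 ) = 10300 / 48.150855 = 213.9111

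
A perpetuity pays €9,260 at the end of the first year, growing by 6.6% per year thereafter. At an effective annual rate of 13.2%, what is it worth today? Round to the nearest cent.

€140,303.03

PV = D₁/(r − g) = 9260/(0.132 − 0.066) = 140,303.0303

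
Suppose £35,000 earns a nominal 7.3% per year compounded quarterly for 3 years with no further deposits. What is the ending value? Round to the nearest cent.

£43,483.16

With 4 periods per year: i = 0.01825, n = 12.
35,000 × (1+0.01825)^12 = 35,000 × 1.242376 = 43,483.1572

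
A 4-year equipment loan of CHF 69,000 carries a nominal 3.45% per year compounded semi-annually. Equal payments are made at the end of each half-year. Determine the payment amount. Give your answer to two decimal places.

CHF 9,307.87

Periodic rate i = 0.0345/2 = 0.01725; n = 4 × 2 = 8 periods.
Annuity-PV factor = 7.413081; PMT = 69000 / 7.413081 = 9,307.8705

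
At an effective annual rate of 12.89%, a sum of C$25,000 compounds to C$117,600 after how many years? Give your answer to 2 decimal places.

12.77 years

(1+i)^n = 117600/25000 = 4.70400, so n = ln 4.70400 / ln 1.1289 = 12.7711 years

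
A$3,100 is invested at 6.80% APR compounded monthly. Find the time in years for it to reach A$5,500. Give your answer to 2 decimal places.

8.46 years

Periodic rate i = 0.068/12 = 0.00566667.
(1+i)^n = 5500/3100 = 1.77419, so n = ln 1.77419 / ln 1.00567 = 101.4651 months
= 101.4651/12 years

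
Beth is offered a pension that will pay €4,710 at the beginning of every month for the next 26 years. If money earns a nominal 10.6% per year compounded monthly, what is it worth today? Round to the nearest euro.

€503,319

i = 0.106/12 = 0.00883333 per month; n = 26·12 = 312.
PV = 4710 × [1 − (1+0.00883333)^(−312)] / 0.00883333 × (1+i) = 4710 × 106.861822 = 503,319.1826
(annuity-due: payments at period start, so ×(1+i).)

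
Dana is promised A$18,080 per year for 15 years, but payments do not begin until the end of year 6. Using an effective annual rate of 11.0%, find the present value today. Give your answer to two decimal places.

A$77,155.15

Value one period before first payment (t=5): 18080 × [1 − (1+0.11)^(−15)] / 0.11 = 18080 × 7.190870 = 130,010.9219
Discount back 5 years: 130,010.9219 × (1+0.11)^(−5) = 130,010.9219 × 0.593451 = 77,155.1543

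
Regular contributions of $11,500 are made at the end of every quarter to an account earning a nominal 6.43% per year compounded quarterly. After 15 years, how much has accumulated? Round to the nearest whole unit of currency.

$1,147,089

i = 0.0643/4 = 0.016075 per quarter; n = 15·4 = 60.
Accumulation factor s(60|0.016075) = 99.746830; FV = 11500 × 99.746830 = 1,147,088.5471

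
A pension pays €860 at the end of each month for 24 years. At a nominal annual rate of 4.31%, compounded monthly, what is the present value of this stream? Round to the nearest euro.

€154,178

i = 0.0431/12 = 0.00359167 per month; n = 24·12 = 288.
PV = 860 × [1 − (1+0.00359167)^(−288)] / 0.00359167 = 860 × 179.276413 = 154,177.7153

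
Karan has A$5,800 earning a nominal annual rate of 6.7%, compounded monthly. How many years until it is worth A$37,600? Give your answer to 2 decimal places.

Periodic rate i = 0.067/12 = 0.00558333.
(1+i)^n = 37600/5800 = 6.48276, so n = ln 6.48276 / ln 1.00558 = 335.7061 months
= 335.7061/12 years

27.98 years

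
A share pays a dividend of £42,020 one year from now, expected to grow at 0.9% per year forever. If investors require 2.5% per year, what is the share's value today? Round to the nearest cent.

£2,626,250.00

PV = D₁/(r − g) = 42020/(0.025 − 0.009) = 2,626,250.0000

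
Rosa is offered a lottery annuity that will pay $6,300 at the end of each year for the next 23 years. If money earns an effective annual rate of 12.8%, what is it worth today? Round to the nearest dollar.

PV = 6300 × [1 − (1+0.128)^(−23)] / 0.128 = 6300 × 7.323081 = 46,135.4109

$46,135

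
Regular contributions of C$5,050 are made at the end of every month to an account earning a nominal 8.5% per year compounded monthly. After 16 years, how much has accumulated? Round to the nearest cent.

C$2,051,530.65

i = 0.085/12 = 0.00708333 per month; n = 16·12 = 192.
FV = 5050 × [(1+0.00708333)^192 − 1] / 0.00708333 = 5050 × 406.243693 = 2,051,530.6488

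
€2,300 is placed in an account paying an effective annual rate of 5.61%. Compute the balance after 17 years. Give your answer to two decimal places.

€5,817.19

FV = PV·(1+i)^n = 2,300 × 2.529215 = 5,817.1942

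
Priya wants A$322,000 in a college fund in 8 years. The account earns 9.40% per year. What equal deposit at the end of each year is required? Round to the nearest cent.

FV-annuity factor = 11.189540; PMT = 322000 / 11.189540 = 28,776.8752

A$28,776.88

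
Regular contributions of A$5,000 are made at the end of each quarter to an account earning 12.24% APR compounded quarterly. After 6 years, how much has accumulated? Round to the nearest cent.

A$173,432.18

i = 0.1224/4 = 0.0306 per quarter; n = 6·4 = 24.
FV = PMT · [(1+i)^n − 1] / i = 5000 · 34.686436 = 173,432.1817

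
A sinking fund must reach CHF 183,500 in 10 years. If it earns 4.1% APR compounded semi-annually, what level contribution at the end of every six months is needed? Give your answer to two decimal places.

CHF 7,514.73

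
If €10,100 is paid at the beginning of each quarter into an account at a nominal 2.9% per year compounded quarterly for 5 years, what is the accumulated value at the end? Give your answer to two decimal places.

€218,106.94

Periodic rate i = 0.029/4 = 0.00725; n = 5 × 4 = 20 periods.
FV = 10100 × [(1+0.00725)^20 − 1] / 0.00725 × (1+i) = 10100 × 21.594746 = 218,106.9366
Payments are at the start of each period, so multiply by (1+i).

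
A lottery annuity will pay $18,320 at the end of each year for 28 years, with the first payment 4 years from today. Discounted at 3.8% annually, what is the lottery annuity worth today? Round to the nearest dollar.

PV at t=3 (ordinary 28-year annuity): 18320 × a(28|0.038) = 18320 × 17.054094 = 312,430.9990
PV₀ = 312,430.9990 / (1+0.038)^3 = 312,430.9990 / 1.118387 = 279,358.6073

$279,359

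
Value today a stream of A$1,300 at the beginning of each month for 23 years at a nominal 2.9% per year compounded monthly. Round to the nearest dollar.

i = 0.029/12 = 0.00241667 per month; n = 23·12 = 276.
PV = 1300 × [1 − (1+0.00241667)^(−276)] / 0.00241667 × (1+i) = 1300 × 201.730825 = 262,250.0719
Payments are at the start of each period, so multiply by (1+i).

A$262,250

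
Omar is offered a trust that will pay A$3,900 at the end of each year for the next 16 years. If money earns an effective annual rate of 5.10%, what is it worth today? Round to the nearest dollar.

Annuity factor a(16|0.051) = 10.761040; PV = 3900 × 10.761040 = 41,968.0557

A$41,968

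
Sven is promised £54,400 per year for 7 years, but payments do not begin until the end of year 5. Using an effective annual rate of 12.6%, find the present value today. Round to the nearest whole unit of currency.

£151,548

PV at t=4 (ordinary 7-year annuity): 54400 × a(7|0.126) = 54400 × 4.478223 = 243,615.3536
PV₀ = 243,615.3536 / (1+0.126)^4 = 243,615.3536 / 1.607510 = 151,548.3086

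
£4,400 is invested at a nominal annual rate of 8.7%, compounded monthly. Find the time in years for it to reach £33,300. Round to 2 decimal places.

Periodic rate i = 0.087/12 = 0.00725.
n = ln(33300/4400) / ln(1+0.00725) = ln(7.56818) / 0.007224 = 280.1767 months
= 280.1767/12 years

23.35 years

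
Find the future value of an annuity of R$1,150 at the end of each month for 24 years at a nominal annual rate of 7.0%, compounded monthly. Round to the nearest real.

With 12 periods per year: i = 0.00583333, n = 288.
FV = PMT · [(1+i)^n − 1] / i = 1150 · 743.902347 = 855,487.6990

R$855,488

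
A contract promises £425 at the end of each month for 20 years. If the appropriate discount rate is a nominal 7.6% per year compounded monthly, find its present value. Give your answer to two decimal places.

£52,358.03

i = 0.076/12 = 0.00633333 per month; n = 20·12 = 240.
PV = 425 × [1 − (1+0.00633333)^(−240)] / 0.00633333 = 425 × 123.195361 = 52,358.0285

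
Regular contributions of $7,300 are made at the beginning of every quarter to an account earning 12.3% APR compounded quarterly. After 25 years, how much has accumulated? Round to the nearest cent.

$4,813,145.63

With 4 periods per year: i = 0.03075, n = 100.
Accumulation factor s(100|0.03075) × (1+i) = 659.335018; FV = 7300 × 659.335018 = 4,813,145.6334
(Beginning-of-period payments → annuity-due factor ×(1+i).)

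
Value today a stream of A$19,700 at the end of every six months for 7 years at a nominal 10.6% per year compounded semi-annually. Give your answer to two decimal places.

A$191,316.13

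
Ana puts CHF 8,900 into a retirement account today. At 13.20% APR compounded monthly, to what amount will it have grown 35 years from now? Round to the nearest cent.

CHF 880,796.04

i = 0.132/12 = 0.011 per month; n = 35·12 = 420.
8,900 × (1+0.011)^420 = 8,900 × 98.965848 = 880,796.0430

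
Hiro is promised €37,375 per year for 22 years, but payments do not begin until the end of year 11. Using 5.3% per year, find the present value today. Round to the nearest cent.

PV at t=10 (ordinary 22-year annuity): 37375 × a(22|0.053) = 37375 × 12.810333 = 478,786.2066
PV₀ = 478,786.2066 / (1+0.053)^10 = 478,786.2066 / 1.676037 = 285,665.5822

€285,665.58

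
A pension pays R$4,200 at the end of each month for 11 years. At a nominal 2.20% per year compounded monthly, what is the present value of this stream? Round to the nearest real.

R$492,018

With 12 periods per year: i = 0.00183333, n = 132.
Annuity factor a(132|0.00183333) = 117.147199; PV = 4200 × 117.147199 = 492,018.2341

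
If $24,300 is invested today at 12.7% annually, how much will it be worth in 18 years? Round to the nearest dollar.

$209,044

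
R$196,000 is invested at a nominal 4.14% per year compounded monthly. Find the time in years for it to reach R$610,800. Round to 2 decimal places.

27.50 years

Periodic rate i = 0.0414/12 = 0.00345.
n = ln(610800/196000) / ln(1+0.00345) = ln(3.11633) / 0.003444 = 330.0332 months
= 330.0332/12 years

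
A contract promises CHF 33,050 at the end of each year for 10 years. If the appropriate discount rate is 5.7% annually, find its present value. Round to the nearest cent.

Annuity factor a(10|0.057) = 7.465838; PV = 33050 × 7.465838 = 246,745.9579

CHF 246,745.96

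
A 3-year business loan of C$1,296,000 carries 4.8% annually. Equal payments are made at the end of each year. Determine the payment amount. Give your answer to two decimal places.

PMT = 1.296e+06 / ( [1 − (1+0.048)^(−3)] / 0.048 ) = 1.296e+06 / 2.733486 = 474,119.8814

C$474,119.88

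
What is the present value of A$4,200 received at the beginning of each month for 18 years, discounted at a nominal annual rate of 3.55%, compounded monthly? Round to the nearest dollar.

A$671,636

i = 0.0355/12 = 0.00295833 per month; n = 18·12 = 216.
Annuity factor a(216|0.00295833) × (1+i) = 159.913443; PV = 4200 × 159.913443 = 671,636.4622
(Beginning-of-period payments → annuity-due factor ×(1+i).)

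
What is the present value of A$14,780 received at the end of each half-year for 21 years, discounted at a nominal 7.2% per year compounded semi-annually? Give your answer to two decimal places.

A$317,602.81

i = 0.072/2 = 0.036 per half-year; n = 21·2 = 42.
PV = 14780 × [1 − (1+0.036)^(−42)] / 0.036 = 14780 × 21.488688 = 317,602.8134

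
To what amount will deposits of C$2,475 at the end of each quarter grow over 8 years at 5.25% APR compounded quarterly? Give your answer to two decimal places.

With 4 periods per year: i = 0.013125, n = 32.
Accumulation factor s(32|0.013125) = 39.452089; FV = 2475 × 39.452089 = 97,643.9212

C$97,643.92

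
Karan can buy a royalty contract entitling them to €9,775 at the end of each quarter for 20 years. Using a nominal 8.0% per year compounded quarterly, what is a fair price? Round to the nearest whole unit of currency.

Periodic rate i = 0.08/4 = 0.02; n = 20 × 4 = 80 periods.
PV = 9775 × [1 − (1+0.02)^(−80)] / 0.02 = 9775 × 39.744514 = 388,502.6204

€388,503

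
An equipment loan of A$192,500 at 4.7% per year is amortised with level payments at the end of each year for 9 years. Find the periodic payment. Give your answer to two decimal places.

A$26,722.20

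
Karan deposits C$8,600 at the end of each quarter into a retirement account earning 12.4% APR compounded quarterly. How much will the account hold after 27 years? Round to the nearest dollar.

C$7,222,777

Periodic rate i = 0.124/4 = 0.031; n = 27 × 4 = 108 periods.
Accumulation factor s(108|0.031) = 839.857740; FV = 8600 × 839.857740 = 7,222,776.5627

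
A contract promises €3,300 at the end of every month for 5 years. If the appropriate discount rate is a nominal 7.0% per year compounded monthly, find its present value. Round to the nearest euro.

With 12 periods per year: i = 0.00583333, n = 60.
Annuity factor a(60|0.00583333) = 50.501994; PV = 3300 × 50.501994 = 166,656.5786

€166,657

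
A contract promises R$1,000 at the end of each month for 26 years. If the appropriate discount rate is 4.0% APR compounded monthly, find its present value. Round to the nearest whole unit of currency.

R$193,780

i = 0.04/12 = 0.00333333 per month; n = 26·12 = 312.
PV = 1000 × [1 − (1+0.00333333)^(−312)] / 0.00333333 = 1000 × 193.780048 = 193,780.0477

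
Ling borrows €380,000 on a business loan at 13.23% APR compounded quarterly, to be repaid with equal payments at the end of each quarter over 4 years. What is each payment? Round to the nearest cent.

€30,967.74

i = 0.1323/4 = 0.033075 per quarter; n = 4·4 = 16.
Annuity-PV factor = 12.270834; PMT = 380000 / 12.270834 = 30,967.7397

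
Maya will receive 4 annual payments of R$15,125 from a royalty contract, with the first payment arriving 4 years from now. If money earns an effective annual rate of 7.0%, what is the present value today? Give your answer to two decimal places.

R$41,820.22

Value one period before first payment (t=3): 15125 × [1 − (1+0.07)^(−4)] / 0.07 = 15125 × 3.387211 = 51,231.5703
PV₀ = 51,231.5703 / (1+0.07)^3 = 51,231.5703 / 1.225043 = 41,820.2220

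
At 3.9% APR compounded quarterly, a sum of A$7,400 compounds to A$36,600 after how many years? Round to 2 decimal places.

Periodic rate i = 0.039/4 = 0.00975.
n = ln(36600/7400) / ln(1+0.00975) = ln(4.94595) / 0.009703 = 164.7537 quarters
= 164.7537/4 years

41.19 years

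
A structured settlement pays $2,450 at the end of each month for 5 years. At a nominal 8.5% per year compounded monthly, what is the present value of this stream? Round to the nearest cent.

Periodic rate i = 0.085/12 = 0.00708333; n = 5 × 12 = 60 periods.
PV = 2450 × [1 − (1+0.00708333)^(−60)] / 0.00708333 = 2450 × 48.741183 = 119,415.8974

$119,415.90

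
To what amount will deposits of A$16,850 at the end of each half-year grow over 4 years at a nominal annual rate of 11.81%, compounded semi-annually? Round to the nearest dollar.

A$166,205

With 2 periods per year: i = 0.05905, n = 8.
FV = 16850 × [(1+0.05905)^8 − 1] / 0.05905 = 16850 × 9.863781 = 166,204.7094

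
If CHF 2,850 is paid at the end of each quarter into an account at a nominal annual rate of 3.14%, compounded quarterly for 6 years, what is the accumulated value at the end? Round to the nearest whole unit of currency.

Periodic rate i = 0.0314/4 = 0.00785; n = 6 × 4 = 24 periods.
FV = 2850 × [(1+0.00785)^24 − 1] / 0.00785 = 2850 × 26.296630 = 74,945.3944

CHF 74,945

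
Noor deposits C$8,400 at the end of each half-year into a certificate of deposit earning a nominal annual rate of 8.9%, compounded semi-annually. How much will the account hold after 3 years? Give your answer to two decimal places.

With 2 periods per year: i = 0.0445, n = 6.
Accumulation factor s(6|0.0445) = 6.708451; FV = 8400 × 6.708451 = 56,350.9844

C$56,350.98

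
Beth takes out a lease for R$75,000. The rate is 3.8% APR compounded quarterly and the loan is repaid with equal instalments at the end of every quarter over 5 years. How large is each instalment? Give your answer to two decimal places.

R$4,135.26

With 4 periods per year: i = 0.0095, n = 20.
PMT = 75000 / ( [1 − (1+0.0095)^(−20)] / 0.0095 ) = 75000 / 18.136726 = 4,135.2557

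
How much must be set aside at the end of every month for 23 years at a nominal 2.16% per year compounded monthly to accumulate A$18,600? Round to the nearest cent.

Periodic rate i = 0.0216/12 = 0.0018; n = 23 × 12 = 276 periods.
FV-annuity factor = 357.066677; PMT = 18600 / 357.066677 = 52.0911

A$52.09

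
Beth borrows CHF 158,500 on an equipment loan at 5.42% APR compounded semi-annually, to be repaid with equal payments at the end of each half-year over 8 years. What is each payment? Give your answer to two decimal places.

CHF 12,340.23

Periodic rate i = 0.0542/2 = 0.0271; n = 8 × 2 = 16 periods.
PMT = 158500 / ( [1 − (1+0.0271)^(−16)] / 0.0271 ) = 158500 / 12.844168 = 12,340.2309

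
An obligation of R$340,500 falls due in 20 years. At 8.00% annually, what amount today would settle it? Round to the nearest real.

R$73,054

PV = FV·(1+i)^(−n) = 340,500 × 0.214548 = 73,053.6646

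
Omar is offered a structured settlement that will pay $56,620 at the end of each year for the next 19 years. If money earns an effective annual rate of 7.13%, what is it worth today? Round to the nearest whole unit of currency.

PV = PMT · [1 − (1+i)^(−n)] / i = 56620 · 10.235592 = 579,539.2286

$579,539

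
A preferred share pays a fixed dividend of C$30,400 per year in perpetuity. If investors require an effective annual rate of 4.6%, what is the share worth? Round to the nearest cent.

C$660,869.57

PV = PMT / i = 30400 / 0.046 = 660,869.5652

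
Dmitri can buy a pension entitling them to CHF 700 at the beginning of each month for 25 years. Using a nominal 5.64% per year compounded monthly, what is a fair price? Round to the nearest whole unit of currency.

i = 0.0564/12 = 0.0047 per month; n = 25·12 = 300.
PV = 700 × [1 − (1+0.0047)^(−300)] / 0.0047 × (1+i) = 700 × 161.403760 = 112,982.6318
Payments are at the start of each period, so multiply by (1+i).

CHF 112,983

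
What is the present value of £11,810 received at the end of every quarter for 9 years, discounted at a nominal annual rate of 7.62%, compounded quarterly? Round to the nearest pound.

£305,667

Periodic rate i = 0.0762/4 = 0.01905; n = 9 × 4 = 36 periods.
PV = 11810 × [1 − (1+0.01905)^(−36)] / 0.01905 = 11810 × 25.882067 = 305,667.2073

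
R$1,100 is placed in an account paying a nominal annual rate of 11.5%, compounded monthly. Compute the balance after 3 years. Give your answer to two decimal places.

R$1,550.64

With 12 periods per year: i = 0.00958333, n = 36.
1,100 × (1+0.00958333)^36 = 1,100 × 1.409672 = 1,550.6397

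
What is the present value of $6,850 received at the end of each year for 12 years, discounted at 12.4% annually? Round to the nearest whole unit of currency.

PV = PMT · [1 − (1+i)^(−n)] / i = 6850 · 6.081243 = 41,656.5129

$41,657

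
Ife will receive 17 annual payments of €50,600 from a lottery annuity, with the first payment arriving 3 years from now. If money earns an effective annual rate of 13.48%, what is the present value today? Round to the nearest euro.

Value one period before first payment (t=2): 50600 × [1 − (1+0.1348)^(−17)] / 0.1348 = 50600 × 6.554064 = 331,635.6245
PV₀ = 331,635.6245 / (1+0.1348)^2 = 331,635.6245 / 1.287771 = 257,526.8540

€257,527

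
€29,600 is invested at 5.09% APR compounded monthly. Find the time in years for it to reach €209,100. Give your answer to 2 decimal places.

38.49 years

Periodic rate i = 0.0509/12 = 0.00424167.
(1+i)^n = 209100/29600 = 7.06419, so n = ln 7.06419 / ln 1.00424 = 461.8896 months
= 461.8896/12 years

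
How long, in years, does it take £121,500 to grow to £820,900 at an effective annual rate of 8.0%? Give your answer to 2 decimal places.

24.82 years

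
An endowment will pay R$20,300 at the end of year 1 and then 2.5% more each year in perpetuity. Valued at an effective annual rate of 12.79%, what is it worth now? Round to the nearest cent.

R$197,278.91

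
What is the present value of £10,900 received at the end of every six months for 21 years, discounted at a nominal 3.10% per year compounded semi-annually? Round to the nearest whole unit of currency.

i = 0.031/2 = 0.0155 per half-year; n = 21·2 = 42.
PV = PMT · [1 − (1+i)^(−n)] / i = 10900 · 30.700978 = 334,640.6558

£334,641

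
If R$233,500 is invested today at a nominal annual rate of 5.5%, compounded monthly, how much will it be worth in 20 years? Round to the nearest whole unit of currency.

R$699,712

With 12 periods per year: i = 0.00458333, n = 240.
FV = 233,500 × (1 + 0.00458333)^240 = 699,712.0687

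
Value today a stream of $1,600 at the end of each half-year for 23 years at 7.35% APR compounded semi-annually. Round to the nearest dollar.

With 2 periods per year: i = 0.03675, n = 46.
Annuity factor a(46|0.03675) = 22.037954; PV = 1600 × 22.037954 = 35,260.7264

$35,261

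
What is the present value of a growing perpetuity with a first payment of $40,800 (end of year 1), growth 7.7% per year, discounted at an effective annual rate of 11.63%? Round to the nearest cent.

$1,038,167.94

PV = PMT / (i − g) = 40800 / (0.1163 − 0.077) = 40800 / 0.039300 = 1,038,167.9389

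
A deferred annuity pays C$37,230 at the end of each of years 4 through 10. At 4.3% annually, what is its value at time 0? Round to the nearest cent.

C$194,777.76

Value one period before first payment (t=3): 37230 × [1 − (1+0.043)^(−7)] / 0.043 = 37230 × 5.936073 = 221,000.0077
Discount back 3 years: 221,000.0077 × (1+0.043)^(−3) = 221,000.0077 × 0.881347 = 194,777.7584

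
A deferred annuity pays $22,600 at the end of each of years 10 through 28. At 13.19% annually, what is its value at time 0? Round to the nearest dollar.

$50,845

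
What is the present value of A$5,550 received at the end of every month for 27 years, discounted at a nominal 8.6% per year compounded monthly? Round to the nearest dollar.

A$697,834

Periodic rate i = 0.086/12 = 0.00716667; n = 27 × 12 = 324 periods.
PV = PMT · [1 − (1+i)^(−n)] / i = 5550 · 125.735891 = 697,834.1956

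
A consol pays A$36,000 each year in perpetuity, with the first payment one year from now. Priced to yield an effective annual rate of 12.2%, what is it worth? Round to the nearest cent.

PV = PMT / i = 36000 / 0.122 = 295,081.9672

A$295,081.97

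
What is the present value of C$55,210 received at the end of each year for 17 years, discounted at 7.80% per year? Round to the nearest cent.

PV = PMT · [1 − (1+i)^(−n)] / i = 55210 · 9.244604 = 510,394.5749

C$510,394.57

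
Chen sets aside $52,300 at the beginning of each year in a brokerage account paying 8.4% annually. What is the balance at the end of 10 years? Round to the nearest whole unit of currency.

Accumulation factor s(10|0.084) × (1+i) = 16.004887; FV = 52300 × 16.004887 = 837,055.5928
Payments are at the start of each period, so multiply by (1+i).

$837,056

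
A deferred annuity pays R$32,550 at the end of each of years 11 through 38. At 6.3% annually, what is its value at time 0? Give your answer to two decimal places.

R$229,771.62

PV at t=10 (ordinary 28-year annuity): 32550 × a(28|0.063) = 32550 × 13.004032 = 423,281.2552
PV₀ = 423,281.2552 / (1+0.063)^10 = 423,281.2552 / 1.842182 = 229,771.6226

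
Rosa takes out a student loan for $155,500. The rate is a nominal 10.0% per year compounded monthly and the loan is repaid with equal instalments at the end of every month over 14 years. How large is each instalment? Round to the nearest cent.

Periodic rate i = 0.1/12 = 0.00833333; n = 14 × 12 = 168 periods.
PMT = 155500 / ( [1 − (1+0.00833333)^(−168)] / 0.00833333 ) = 155500 / 90.236201 = 1,723.2552

$1,723.26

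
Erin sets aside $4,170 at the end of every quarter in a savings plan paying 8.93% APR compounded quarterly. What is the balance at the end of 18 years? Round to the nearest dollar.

$728,910

i = 0.0893/4 = 0.022325 per quarter; n = 18·4 = 72.
FV = 4170 × [(1+0.022325)^72 − 1] / 0.022325 = 4170 × 174.798491 = 728,909.7086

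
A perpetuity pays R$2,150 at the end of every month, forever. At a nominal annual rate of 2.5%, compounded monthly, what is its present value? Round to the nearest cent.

R$1,032,000.00

Periodic rate i = 0.025/12 = 0.00208333.
PV = C/r = 2150/0.00208333 = 1,032,000.0000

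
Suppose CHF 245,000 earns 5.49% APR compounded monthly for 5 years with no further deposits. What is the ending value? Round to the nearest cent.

Periodic rate i = 0.0549/12 = 0.004575; n = 5 × 12 = 60 periods.
245,000 × (1+0.004575)^60 = 245,000 × 1.315049 = 322,187.0252

CHF 322,187.03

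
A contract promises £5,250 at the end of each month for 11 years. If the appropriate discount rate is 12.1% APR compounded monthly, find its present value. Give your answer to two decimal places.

With 12 periods per year: i = 0.0100833, n = 132.
PV = 5250 × [1 − (1+0.0100833)^(−132)] / 0.0100833 = 5250 × 72.795376 = 382,175.7235

£382,175.72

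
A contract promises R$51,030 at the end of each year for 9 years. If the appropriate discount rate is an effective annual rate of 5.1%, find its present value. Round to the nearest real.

Annuity factor a(9|0.051) = 7.076276; PV = 51030 × 7.076276 = 361,102.3724

R$361,102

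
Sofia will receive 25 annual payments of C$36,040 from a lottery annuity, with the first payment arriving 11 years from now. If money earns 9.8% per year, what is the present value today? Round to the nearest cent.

Value one period before first payment (t=10): 36040 × [1 − (1+0.098)^(−25)] / 0.098 = 36040 × 9.218448 = 332,232.8735
PV₀ = 332,232.8735 / (1+0.098)^10 = 332,232.8735 / 2.546967 = 130,442.5263

C$130,442.53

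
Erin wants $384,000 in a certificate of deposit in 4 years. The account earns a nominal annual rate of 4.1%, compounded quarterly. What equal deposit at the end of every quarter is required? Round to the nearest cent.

With 4 periods per year: i = 0.01025, n = 16.
FV-annuity factor = 17.290844; PMT = 384000 / 17.290844 = 22,208.2854

$22,208.29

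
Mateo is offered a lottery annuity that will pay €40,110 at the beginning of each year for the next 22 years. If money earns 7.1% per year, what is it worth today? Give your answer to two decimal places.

PV = PMT · [1 − (1+i)^(−n)] / i × (1+i) = 40110 · 11.748993 = 471,252.1122
Payments are at the start of each period, so multiply by (1+i).

€471,252.11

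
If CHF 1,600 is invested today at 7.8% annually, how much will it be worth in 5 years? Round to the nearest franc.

FV = 1,600 × (1 + 0.078)^5 = 2,329.2376

CHF 2,329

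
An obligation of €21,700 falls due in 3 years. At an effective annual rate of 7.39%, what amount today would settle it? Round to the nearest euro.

€17,521

PV = FV·(1+i)^(−n) = 21,700 × 0.807437 = 17,521.3759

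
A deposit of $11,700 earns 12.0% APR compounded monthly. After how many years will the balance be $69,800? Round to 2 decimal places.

14.96 years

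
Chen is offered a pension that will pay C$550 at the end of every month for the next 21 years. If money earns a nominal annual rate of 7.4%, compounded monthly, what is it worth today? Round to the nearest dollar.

C$70,244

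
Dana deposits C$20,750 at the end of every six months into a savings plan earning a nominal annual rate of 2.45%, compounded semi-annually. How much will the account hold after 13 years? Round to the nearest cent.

Periodic rate i = 0.0245/2 = 0.01225; n = 13 × 2 = 26 periods.
FV = PMT · [(1+i)^n − 1] / i = 20750 · 30.400442 = 630,809.1643

C$630,809.16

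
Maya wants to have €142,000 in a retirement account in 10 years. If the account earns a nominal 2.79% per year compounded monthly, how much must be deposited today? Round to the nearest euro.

i = 0.0279/12 = 0.002325 per month; n = 10·12 = 120.
Discount factor = (1+0.002325)^(−120) = 0.756785; PV = 142,000 × 0.756785 = 107,463.4611

€107,463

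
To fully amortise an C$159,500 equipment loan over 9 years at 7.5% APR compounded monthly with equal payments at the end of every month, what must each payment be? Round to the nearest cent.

C$2,035.38

With 12 periods per year: i = 0.00625, n = 108.
PMT = 159500 / ( [1 − (1+0.00625)^(−108)] / 0.00625 ) = 159500 / 78.363665 = 2,035.3821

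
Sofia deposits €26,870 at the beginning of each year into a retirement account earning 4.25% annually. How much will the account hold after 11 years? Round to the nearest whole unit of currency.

€382,712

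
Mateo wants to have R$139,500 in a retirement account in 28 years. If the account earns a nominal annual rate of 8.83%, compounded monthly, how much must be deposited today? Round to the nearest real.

R$11,878

With 12 periods per year: i = 0.00735833, n = 336.
PV = FV·(1+i)^(−n) = 139,500 × 0.085149 = 11,878.3403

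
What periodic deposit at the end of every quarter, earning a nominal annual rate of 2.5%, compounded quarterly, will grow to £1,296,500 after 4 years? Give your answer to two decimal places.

£77,299.95

Periodic rate i = 0.025/4 = 0.00625; n = 4 × 4 = 16 periods.
FV-annuity factor = 16.772326; PMT = 1.2965e+06 / 16.772326 = 77,299.9520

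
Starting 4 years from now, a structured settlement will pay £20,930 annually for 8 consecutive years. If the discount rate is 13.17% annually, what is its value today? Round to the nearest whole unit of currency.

PV at t=3 (ordinary 8-year annuity): 20930 × a(8|0.1317) = 20930 × 4.770971 = 99,856.4223
Discount back 3 years: 99,856.4223 × (1+0.1317)^(−3) = 99,856.4223 × 0.689932 = 68,894.1037

£68,894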